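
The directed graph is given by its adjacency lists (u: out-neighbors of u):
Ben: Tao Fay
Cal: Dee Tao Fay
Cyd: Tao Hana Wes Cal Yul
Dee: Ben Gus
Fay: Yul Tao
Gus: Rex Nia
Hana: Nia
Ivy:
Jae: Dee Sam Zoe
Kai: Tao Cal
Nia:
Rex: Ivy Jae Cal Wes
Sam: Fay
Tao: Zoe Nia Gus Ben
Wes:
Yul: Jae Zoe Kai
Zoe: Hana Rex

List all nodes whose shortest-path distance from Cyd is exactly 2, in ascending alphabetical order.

Ben, Dee, Fay, Gus, Jae, Kai, Nia, Zoe

Level 0: Cyd
Level 1: Cal, Hana, Tao, Wes, Yul
Level 2: Ben, Dee, Fay, Gus, Jae, Kai, Nia, Zoe
Level 3: Rex, Sam
Level 4: Ivy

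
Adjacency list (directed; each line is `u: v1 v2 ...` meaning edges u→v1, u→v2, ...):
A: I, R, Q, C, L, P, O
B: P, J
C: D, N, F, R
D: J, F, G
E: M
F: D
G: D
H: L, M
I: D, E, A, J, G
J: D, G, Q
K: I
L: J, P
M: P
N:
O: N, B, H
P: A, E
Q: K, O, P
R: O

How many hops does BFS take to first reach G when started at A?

Level 0: A
Level 1: C, I, L, O, P, Q, R
Level 2: B, D, E, F, G, H, J, K, N
Level 3: M
G first appears at level 2.

2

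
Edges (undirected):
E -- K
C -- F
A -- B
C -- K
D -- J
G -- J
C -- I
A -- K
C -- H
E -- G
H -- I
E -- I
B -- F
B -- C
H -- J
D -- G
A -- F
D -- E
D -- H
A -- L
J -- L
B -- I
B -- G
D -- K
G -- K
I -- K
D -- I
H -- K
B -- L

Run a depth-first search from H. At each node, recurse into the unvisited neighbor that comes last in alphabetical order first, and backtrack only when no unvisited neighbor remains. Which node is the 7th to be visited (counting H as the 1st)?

L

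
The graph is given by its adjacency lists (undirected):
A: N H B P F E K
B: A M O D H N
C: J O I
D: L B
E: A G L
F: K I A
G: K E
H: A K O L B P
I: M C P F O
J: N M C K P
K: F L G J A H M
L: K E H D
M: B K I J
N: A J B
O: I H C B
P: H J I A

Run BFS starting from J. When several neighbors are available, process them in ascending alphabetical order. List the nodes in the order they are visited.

J C K M N P I O A F G H L B E D

Visit J; enqueue C, K, M, N, P → queue [C, K, M, N, P]
Visit C; enqueue I, O → queue [K, M, N, P, I, O]
Visit K; enqueue A, F, G, H, L → queue [M, N, P, I, O, A, F, G, H, L]
Visit M; enqueue B → queue [N, P, I, O, A, F, G, H, L, B]
Visit N → queue [P, I, O, A, F, G, H, L, B]
Visit P → queue [I, O, A, F, G, H, L, B]
Visit I → queue [O, A, F, G, H, L, B]
Visit O → queue [A, F, G, H, L, B]
Visit A; enqueue E → queue [F, G, H, L, B, E]
Visit F → queue [G, H, L, B, E]
Visit G → queue [H, L, B, E]
Visit H → queue [L, B, E]
Visit L; enqueue D → queue [B, E, D]
Visit B → queue [E, D]
Visit E → queue [D]
Visit D → queue []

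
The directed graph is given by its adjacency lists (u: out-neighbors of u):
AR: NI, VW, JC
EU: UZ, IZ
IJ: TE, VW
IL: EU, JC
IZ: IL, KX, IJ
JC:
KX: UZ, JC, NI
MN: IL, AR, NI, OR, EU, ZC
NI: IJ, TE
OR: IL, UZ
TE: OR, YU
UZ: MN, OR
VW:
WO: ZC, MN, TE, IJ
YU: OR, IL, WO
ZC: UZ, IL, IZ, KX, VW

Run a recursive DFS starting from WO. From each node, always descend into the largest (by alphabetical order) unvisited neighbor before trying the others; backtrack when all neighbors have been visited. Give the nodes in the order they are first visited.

WO -> ZC -> VW -> UZ -> OR -> IL -> JC -> EU -> IZ -> KX -> NI -> TE -> YU -> IJ -> MN -> AR

Visit WO
WO → ZC
ZC → VW
ZC → UZ
UZ → OR
OR → IL
IL → JC
IL → EU
EU → IZ
IZ → KX
KX → NI
NI → TE
TE → YU
NI → IJ
UZ → MN
MN → AR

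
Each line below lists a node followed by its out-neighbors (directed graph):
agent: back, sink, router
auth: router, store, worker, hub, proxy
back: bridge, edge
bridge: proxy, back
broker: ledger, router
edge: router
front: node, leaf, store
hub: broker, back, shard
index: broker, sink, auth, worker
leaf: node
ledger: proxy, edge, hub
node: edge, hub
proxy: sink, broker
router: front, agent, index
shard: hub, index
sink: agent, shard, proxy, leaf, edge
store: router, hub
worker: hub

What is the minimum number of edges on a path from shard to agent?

3

Level 0: shard
Level 1: hub, index
Level 2: auth, back, broker, sink, worker
Level 3: agent, bridge, edge, leaf, ledger, proxy, router, store
Level 4: front, node
agent first appears at level 3.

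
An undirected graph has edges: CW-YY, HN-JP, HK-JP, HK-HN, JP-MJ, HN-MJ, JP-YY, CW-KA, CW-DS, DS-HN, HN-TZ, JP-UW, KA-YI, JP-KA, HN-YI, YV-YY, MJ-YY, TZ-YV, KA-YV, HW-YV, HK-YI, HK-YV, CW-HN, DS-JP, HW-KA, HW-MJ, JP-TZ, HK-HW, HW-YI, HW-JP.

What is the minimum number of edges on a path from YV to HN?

2

Level 0: YV
Level 1: HK, HW, KA, TZ, YY
Level 2: CW, HN, JP, MJ, YI
Level 3: DS, UW
HN first appears at level 2.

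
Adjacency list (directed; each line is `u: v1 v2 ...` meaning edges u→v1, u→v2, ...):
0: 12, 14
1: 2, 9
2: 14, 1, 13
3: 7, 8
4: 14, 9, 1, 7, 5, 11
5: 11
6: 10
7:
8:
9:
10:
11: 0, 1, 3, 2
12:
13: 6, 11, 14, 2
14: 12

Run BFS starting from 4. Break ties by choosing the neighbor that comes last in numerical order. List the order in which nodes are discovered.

4 14 11 9 7 5 1 12 3 2 0 8 13 6 10

Visit 4; enqueue 14, 11, 9, 7, 5, 1 → queue [14, 11, 9, 7, 5, 1]
Visit 14; enqueue 12 → queue [11, 9, 7, 5, 1, 12]
Visit 11; enqueue 3, 2, 0 → queue [9, 7, 5, 1, 12, 3, 2, 0]
Visit 9 → queue [7, 5, 1, 12, 3, 2, 0]
Visit 7 → queue [5, 1, 12, 3, 2, 0]
Visit 5 → queue [1, 12, 3, 2, 0]
Visit 1 → queue [12, 3, 2, 0]
Visit 12 → queue [3, 2, 0]
Visit 3; enqueue 8 → queue [2, 0, 8]
Visit 2; enqueue 13 → queue [0, 8, 13]
Visit 0 → queue [8, 13]
Visit 8 → queue [13]
Visit 13; enqueue 6 → queue [6]
Visit 6; enqueue 10 → queue [10]
Visit 10 → queue []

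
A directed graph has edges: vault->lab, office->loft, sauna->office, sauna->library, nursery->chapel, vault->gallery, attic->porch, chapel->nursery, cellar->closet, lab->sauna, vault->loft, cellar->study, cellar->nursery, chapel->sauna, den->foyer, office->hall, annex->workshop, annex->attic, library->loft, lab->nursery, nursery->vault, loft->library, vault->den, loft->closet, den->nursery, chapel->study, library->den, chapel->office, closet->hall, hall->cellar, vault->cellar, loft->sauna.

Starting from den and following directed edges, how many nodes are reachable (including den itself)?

BFS from den visits: den, foyer, nursery, chapel, vault, office, sauna, study, cellar, gallery, lab, loft, hall, library, closet
Reachable nodes: 15 of 19 total.

15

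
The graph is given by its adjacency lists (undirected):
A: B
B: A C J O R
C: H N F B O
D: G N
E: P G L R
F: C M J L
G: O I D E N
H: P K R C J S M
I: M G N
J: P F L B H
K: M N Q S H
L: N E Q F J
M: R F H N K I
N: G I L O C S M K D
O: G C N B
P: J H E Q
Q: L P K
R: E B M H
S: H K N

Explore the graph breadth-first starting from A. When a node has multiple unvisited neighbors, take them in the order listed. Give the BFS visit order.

A, B, C, J, O, R, H, N, F, P, L, G, E, M, K, S, I, D, Q

Visit A; enqueue B → queue [B]
Visit B; enqueue C, J, O, R → queue [C, J, O, R]
Visit C; enqueue H, N, F → queue [J, O, R, H, N, F]
Visit J; enqueue P, L → queue [O, R, H, N, F, P, L]
Visit O; enqueue G → queue [R, H, N, F, P, L, G]
Visit R; enqueue E, M → queue [H, N, F, P, L, G, E, M]
Visit H; enqueue K, S → queue [N, F, P, L, G, E, M, K, S]
Visit N; enqueue I, D → queue [F, P, L, G, E, M, K, S, I, D]
Visit F → queue [P, L, G, E, M, K, S, I, D]
Visit P; enqueue Q → queue [L, G, E, M, K, S, I, D, Q]
Visit L → queue [G, E, M, K, S, I, D, Q]
Visit G → queue [E, M, K, S, I, D, Q]
Visit E → queue [M, K, S, I, D, Q]
Visit M → queue [K, S, I, D, Q]
Visit K → queue [S, I, D, Q]
Visit S → queue [I, D, Q]
Visit I → queue [D, Q]
Visit D → queue [Q]
Visit Q → queue []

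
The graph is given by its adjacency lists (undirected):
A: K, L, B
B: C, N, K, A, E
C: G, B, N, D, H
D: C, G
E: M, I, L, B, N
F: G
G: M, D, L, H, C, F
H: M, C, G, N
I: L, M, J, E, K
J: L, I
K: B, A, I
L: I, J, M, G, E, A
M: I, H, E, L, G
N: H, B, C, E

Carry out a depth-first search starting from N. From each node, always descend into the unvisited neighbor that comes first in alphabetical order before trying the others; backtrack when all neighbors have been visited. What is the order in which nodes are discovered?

Visit N
N → B
B → A
A → K
K → I
I → E
E → L
L → G
G → C
C → D
C → H
H → M
G → F
L → J

N, B, A, K, I, E, L, G, C, D, H, M, F, J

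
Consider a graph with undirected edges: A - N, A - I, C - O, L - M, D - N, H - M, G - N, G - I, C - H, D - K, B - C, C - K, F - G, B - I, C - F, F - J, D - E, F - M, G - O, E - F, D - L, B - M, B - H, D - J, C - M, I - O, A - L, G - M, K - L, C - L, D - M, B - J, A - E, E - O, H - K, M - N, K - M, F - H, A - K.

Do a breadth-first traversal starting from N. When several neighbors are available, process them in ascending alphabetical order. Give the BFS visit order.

N, A, D, G, M, E, I, K, L, J, F, O, B, C, H

Visit N; enqueue A, D, G, M → queue [A, D, G, M]
Visit A; enqueue E, I, K, L → queue [D, G, M, E, I, K, L]
Visit D; enqueue J → queue [G, M, E, I, K, L, J]
Visit G; enqueue F, O → queue [M, E, I, K, L, J, F, O]
Visit M; enqueue B, C, H → queue [E, I, K, L, J, F, O, B, C, H]
Visit E → queue [I, K, L, J, F, O, B, C, H]
Visit I → queue [K, L, J, F, O, B, C, H]
Visit K → queue [L, J, F, O, B, C, H]
Visit L → queue [J, F, O, B, C, H]
Visit J → queue [F, O, B, C, H]
Visit F → queue [O, B, C, H]
Visit O → queue [B, C, H]
Visit B → queue [C, H]
Visit C → queue [H]
Visit H → queue []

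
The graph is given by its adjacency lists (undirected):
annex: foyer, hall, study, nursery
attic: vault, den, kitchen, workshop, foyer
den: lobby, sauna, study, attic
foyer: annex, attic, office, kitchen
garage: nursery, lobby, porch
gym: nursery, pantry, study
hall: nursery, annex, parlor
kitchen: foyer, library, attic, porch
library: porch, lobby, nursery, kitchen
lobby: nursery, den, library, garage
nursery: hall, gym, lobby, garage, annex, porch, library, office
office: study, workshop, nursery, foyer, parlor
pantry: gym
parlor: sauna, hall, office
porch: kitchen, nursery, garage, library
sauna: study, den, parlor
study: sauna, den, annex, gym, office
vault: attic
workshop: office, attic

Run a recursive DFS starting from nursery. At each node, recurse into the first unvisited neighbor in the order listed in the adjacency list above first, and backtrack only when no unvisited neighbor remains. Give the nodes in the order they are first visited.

Visit nursery
nursery → hall
hall → annex
annex → foyer
foyer → attic
attic → vault
attic → den
den → lobby
lobby → library
library → porch
porch → kitchen
porch → garage
den → sauna
sauna → study
study → gym
gym → pantry
study → office
office → workshop
office → parlor

nursery → hall → annex → foyer → attic → vault → den → lobby → library → porch → kitchen → garage → sauna → study → gym → pantry → office → workshop → parlor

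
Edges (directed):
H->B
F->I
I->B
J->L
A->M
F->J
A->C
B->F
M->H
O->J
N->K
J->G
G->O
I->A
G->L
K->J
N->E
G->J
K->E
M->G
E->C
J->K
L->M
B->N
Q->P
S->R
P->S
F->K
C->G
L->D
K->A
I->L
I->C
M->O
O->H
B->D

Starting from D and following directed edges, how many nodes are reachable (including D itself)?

1

BFS from D visits: D
Reachable nodes: 1 of 19 total.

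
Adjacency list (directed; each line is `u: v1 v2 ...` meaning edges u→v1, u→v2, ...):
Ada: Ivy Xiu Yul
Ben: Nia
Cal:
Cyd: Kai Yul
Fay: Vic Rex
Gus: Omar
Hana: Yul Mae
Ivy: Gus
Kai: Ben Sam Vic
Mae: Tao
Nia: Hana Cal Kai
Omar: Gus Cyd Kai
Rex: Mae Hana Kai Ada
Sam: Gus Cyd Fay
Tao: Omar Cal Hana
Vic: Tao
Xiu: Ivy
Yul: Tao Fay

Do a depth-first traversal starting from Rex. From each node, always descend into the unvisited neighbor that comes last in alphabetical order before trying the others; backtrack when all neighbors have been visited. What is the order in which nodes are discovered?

Visit Rex
Rex → Mae
Mae → Tao
Tao → Omar
Omar → Kai
Kai → Vic
Kai → Sam
Sam → Gus
Sam → Fay
Sam → Cyd
Cyd → Yul
Kai → Ben
Ben → Nia
Nia → Hana
Nia → Cal
Rex → Ada
Ada → Xiu
Xiu → Ivy

Rex, Mae, Tao, Omar, Kai, Vic, Sam, Gus, Fay, Cyd, Yul, Ben, Nia, Hana, Cal, Ada, Xiu, Ivy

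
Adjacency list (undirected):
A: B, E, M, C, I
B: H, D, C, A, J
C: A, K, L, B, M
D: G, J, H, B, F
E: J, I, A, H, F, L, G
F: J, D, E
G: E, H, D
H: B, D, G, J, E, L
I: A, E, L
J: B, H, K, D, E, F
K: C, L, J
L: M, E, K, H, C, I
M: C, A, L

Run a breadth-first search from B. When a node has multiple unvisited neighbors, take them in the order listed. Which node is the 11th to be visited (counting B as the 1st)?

K

Visit B; enqueue H, D, C, A, J → queue [H, D, C, A, J]
Visit H; enqueue G, E, L → queue [D, C, A, J, G, E, L]
Visit D; enqueue F → queue [C, A, J, G, E, L, F]
Visit C; enqueue K, M → queue [A, J, G, E, L, F, K, M]
Visit A; enqueue I → queue [J, G, E, L, F, K, M, I]
Visit J → queue [G, E, L, F, K, M, I]
Visit G → queue [E, L, F, K, M, I]
Visit E → queue [L, F, K, M, I]
Visit L → queue [F, K, M, I]
Visit F → queue [K, M, I]
Visit K → queue [M, I]
Visit M → queue [I]
Visit I → queue []

Visit order: B, H, D, C, A, J, G, E, L, F, K, M, I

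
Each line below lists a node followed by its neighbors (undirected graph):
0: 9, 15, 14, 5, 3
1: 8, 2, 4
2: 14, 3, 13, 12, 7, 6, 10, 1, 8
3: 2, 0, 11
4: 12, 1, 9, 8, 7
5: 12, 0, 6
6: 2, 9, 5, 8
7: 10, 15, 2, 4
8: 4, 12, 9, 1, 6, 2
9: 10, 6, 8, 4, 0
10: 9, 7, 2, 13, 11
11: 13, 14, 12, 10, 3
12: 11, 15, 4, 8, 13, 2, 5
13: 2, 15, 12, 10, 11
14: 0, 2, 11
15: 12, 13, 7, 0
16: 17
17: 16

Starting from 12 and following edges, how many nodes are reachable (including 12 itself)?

BFS from 12 visits: 12, 15, 13, 11, 8, 5, 4, 2, 7, 0, 10, 14, 3, 9, 6, 1
Reachable nodes: 16 of 18 total.

16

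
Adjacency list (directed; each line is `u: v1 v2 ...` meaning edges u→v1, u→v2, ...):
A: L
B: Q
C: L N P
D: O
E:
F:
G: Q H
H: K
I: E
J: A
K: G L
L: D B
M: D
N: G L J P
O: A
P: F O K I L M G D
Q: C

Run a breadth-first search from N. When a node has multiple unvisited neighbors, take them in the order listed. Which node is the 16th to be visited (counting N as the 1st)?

C

Visit N; enqueue G, L, J, P → queue [G, L, J, P]
Visit G; enqueue Q, H → queue [L, J, P, Q, H]
Visit L; enqueue D, B → queue [J, P, Q, H, D, B]
Visit J; enqueue A → queue [P, Q, H, D, B, A]
Visit P; enqueue F, O, K, I, M → queue [Q, H, D, B, A, F, O, K, I, M]
Visit Q; enqueue C → queue [H, D, B, A, F, O, K, I, M, C]
Visit H → queue [D, B, A, F, O, K, I, M, C]
Visit D → queue [B, A, F, O, K, I, M, C]
Visit B → queue [A, F, O, K, I, M, C]
Visit A → queue [F, O, K, I, M, C]
Visit F → queue [O, K, I, M, C]
Visit O → queue [K, I, M, C]
Visit K → queue [I, M, C]
Visit I; enqueue E → queue [M, C, E]
Visit M → queue [C, E]
Visit C → queue [E]
Visit E → queue []

Visit order: N, G, L, J, P, Q, H, D, B, A, F, O, K, I, M, C, E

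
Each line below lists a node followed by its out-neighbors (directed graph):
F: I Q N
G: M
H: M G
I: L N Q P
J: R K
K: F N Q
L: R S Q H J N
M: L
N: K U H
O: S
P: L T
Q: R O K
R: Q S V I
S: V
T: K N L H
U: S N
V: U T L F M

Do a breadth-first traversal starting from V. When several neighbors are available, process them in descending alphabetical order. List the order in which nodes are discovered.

Visit V; enqueue U, T, M, L, F → queue [U, T, M, L, F]
Visit U; enqueue S, N → queue [T, M, L, F, S, N]
Visit T; enqueue K, H → queue [M, L, F, S, N, K, H]
Visit M → queue [L, F, S, N, K, H]
Visit L; enqueue R, Q, J → queue [F, S, N, K, H, R, Q, J]
Visit F; enqueue I → queue [S, N, K, H, R, Q, J, I]
Visit S → queue [N, K, H, R, Q, J, I]
Visit N → queue [K, H, R, Q, J, I]
Visit K → queue [H, R, Q, J, I]
Visit H; enqueue G → queue [R, Q, J, I, G]
Visit R → queue [Q, J, I, G]
Visit Q; enqueue O → queue [J, I, G, O]
Visit J → queue [I, G, O]
Visit I; enqueue P → queue [G, O, P]
Visit G → queue [O, P]
Visit O → queue [P]
Visit P → queue []

V -> U -> T -> M -> L -> F -> S -> N -> K -> H -> R -> Q -> J -> I -> G -> O -> P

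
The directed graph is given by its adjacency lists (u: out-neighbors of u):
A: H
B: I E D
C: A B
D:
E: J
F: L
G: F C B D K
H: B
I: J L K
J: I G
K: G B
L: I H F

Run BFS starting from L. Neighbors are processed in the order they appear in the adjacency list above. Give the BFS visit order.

L, I, H, F, J, K, B, G, E, D, C, A

Visit L; enqueue I, H, F → queue [I, H, F]
Visit I; enqueue J, K → queue [H, F, J, K]
Visit H; enqueue B → queue [F, J, K, B]
Visit F → queue [J, K, B]
Visit J; enqueue G → queue [K, B, G]
Visit K → queue [B, G]
Visit B; enqueue E, D → queue [G, E, D]
Visit G; enqueue C → queue [E, D, C]
Visit E → queue [D, C]
Visit D → queue [C]
Visit C; enqueue A → queue [A]
Visit A → queue []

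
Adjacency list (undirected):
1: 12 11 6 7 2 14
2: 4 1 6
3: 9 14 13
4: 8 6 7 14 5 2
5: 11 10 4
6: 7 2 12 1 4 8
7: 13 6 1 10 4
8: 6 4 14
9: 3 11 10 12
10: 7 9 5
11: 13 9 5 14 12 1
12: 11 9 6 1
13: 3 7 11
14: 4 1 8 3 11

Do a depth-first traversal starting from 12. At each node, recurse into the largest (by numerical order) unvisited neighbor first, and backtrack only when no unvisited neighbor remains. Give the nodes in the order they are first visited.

Visit 12
12 → 11
11 → 14
14 → 8
8 → 6
6 → 7
7 → 13
13 → 3
3 → 9
9 → 10
10 → 5
5 → 4
4 → 2
2 → 1

12 11 14 8 6 7 13 3 9 10 5 4 2 1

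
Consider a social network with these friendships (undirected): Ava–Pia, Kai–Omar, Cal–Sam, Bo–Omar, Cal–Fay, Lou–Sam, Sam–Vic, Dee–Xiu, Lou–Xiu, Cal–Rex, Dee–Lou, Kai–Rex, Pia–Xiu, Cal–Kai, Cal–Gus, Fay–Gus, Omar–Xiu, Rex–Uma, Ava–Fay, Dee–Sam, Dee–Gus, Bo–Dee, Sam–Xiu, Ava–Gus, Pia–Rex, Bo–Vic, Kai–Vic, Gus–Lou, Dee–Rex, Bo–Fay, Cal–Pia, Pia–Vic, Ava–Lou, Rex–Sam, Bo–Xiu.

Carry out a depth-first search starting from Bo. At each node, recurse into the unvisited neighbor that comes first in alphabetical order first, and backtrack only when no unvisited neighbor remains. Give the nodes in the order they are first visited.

Visit Bo
Bo → Dee
Dee → Gus
Gus → Ava
Ava → Fay
Fay → Cal
Cal → Kai
Kai → Omar
Omar → Xiu
Xiu → Lou
Lou → Sam
Sam → Rex
Rex → Pia
Pia → Vic
Rex → Uma

Bo Dee Gus Ava Fay Cal Kai Omar Xiu Lou Sam Rex Pia Vic Uma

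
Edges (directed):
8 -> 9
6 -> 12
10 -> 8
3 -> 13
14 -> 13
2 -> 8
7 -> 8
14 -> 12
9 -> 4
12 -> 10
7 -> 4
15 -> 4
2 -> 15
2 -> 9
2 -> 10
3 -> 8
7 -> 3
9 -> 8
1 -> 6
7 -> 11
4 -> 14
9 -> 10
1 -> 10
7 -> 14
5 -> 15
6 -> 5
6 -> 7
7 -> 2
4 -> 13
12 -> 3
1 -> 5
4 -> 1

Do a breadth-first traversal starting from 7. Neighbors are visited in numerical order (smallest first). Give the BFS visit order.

Visit 7; enqueue 2, 3, 4, 8, 11, 14 → queue [2, 3, 4, 8, 11, 14]
Visit 2; enqueue 9, 10, 15 → queue [3, 4, 8, 11, 14, 9, 10, 15]
Visit 3; enqueue 13 → queue [4, 8, 11, 14, 9, 10, 15, 13]
Visit 4; enqueue 1 → queue [8, 11, 14, 9, 10, 15, 13, 1]
Visit 8 → queue [11, 14, 9, 10, 15, 13, 1]
Visit 11 → queue [14, 9, 10, 15, 13, 1]
Visit 14; enqueue 12 → queue [9, 10, 15, 13, 1, 12]
Visit 9 → queue [10, 15, 13, 1, 12]
Visit 10 → queue [15, 13, 1, 12]
Visit 15 → queue [13, 1, 12]
Visit 13 → queue [1, 12]
Visit 1; enqueue 5, 6 → queue [12, 5, 6]
Visit 12 → queue [5, 6]
Visit 5 → queue [6]
Visit 6 → queue []

7 -> 2 -> 3 -> 4 -> 8 -> 11 -> 14 -> 9 -> 10 -> 15 -> 13 -> 1 -> 12 -> 5 -> 6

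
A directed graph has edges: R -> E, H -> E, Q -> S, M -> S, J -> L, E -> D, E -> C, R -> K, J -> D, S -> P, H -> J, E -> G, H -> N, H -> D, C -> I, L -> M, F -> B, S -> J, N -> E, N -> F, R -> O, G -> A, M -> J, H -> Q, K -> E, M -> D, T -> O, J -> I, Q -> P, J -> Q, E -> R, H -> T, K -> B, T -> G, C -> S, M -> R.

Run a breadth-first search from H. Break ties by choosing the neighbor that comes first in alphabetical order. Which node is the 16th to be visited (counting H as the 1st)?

O

Visit H; enqueue D, E, J, N, Q, T → queue [D, E, J, N, Q, T]
Visit D → queue [E, J, N, Q, T]
Visit E; enqueue C, G, R → queue [J, N, Q, T, C, G, R]
Visit J; enqueue I, L → queue [N, Q, T, C, G, R, I, L]
Visit N; enqueue F → queue [Q, T, C, G, R, I, L, F]
Visit Q; enqueue P, S → queue [T, C, G, R, I, L, F, P, S]
Visit T; enqueue O → queue [C, G, R, I, L, F, P, S, O]
Visit C → queue [G, R, I, L, F, P, S, O]
Visit G; enqueue A → queue [R, I, L, F, P, S, O, A]
Visit R; enqueue K → queue [I, L, F, P, S, O, A, K]
Visit I → queue [L, F, P, S, O, A, K]
Visit L; enqueue M → queue [F, P, S, O, A, K, M]
Visit F; enqueue B → queue [P, S, O, A, K, M, B]
Visit P → queue [S, O, A, K, M, B]
Visit S → queue [O, A, K, M, B]
Visit O → queue [A, K, M, B]
Visit A → queue [K, M, B]
Visit K → queue [M, B]
Visit M → queue [B]
Visit B → queue []

Visit order: H, D, E, J, N, Q, T, C, G, R, I, L, F, P, S, O, A, K, M, B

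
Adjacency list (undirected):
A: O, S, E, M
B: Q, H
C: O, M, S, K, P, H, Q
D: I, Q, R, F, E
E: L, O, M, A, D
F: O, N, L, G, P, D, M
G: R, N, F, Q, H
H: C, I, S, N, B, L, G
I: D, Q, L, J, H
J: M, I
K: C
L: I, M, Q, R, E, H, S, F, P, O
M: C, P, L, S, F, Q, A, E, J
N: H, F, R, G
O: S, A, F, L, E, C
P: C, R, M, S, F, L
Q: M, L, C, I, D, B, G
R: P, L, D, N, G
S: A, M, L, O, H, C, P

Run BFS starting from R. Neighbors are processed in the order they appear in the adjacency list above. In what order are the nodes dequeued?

R, P, L, D, N, G, C, M, S, F, I, Q, E, H, O, K, A, J, B

Visit R; enqueue P, L, D, N, G → queue [P, L, D, N, G]
Visit P; enqueue C, M, S, F → queue [L, D, N, G, C, M, S, F]
Visit L; enqueue I, Q, E, H, O → queue [D, N, G, C, M, S, F, I, Q, E, H, O]
Visit D → queue [N, G, C, M, S, F, I, Q, E, H, O]
Visit N → queue [G, C, M, S, F, I, Q, E, H, O]
Visit G → queue [C, M, S, F, I, Q, E, H, O]
Visit C; enqueue K → queue [M, S, F, I, Q, E, H, O, K]
Visit M; enqueue A, J → queue [S, F, I, Q, E, H, O, K, A, J]
Visit S → queue [F, I, Q, E, H, O, K, A, J]
Visit F → queue [I, Q, E, H, O, K, A, J]
Visit I → queue [Q, E, H, O, K, A, J]
Visit Q; enqueue B → queue [E, H, O, K, A, J, B]
Visit E → queue [H, O, K, A, J, B]
Visit H → queue [O, K, A, J, B]
Visit O → queue [K, A, J, B]
Visit K → queue [A, J, B]
Visit A → queue [J, B]
Visit J → queue [B]
Visit B → queue []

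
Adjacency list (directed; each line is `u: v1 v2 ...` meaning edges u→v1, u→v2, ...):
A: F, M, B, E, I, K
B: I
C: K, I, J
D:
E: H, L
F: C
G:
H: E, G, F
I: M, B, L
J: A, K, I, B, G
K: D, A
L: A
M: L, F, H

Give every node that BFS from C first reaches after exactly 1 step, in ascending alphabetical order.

I, J, K

Level 0: C
Level 1: I, J, K
Level 2: A, B, D, G, L, M
Level 3: E, F, H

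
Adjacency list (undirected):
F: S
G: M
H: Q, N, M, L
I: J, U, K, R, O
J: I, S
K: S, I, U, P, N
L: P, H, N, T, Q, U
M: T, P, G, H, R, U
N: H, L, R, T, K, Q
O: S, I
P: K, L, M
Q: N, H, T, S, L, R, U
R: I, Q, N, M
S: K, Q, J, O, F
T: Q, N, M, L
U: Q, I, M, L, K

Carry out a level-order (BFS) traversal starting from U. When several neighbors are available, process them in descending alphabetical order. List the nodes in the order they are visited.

U → Q → M → L → K → I → T → S → R → N → H → P → G → O → J → F

Visit U; enqueue Q, M, L, K, I → queue [Q, M, L, K, I]
Visit Q; enqueue T, S, R, N, H → queue [M, L, K, I, T, S, R, N, H]
Visit M; enqueue P, G → queue [L, K, I, T, S, R, N, H, P, G]
Visit L → queue [K, I, T, S, R, N, H, P, G]
Visit K → queue [I, T, S, R, N, H, P, G]
Visit I; enqueue O, J → queue [T, S, R, N, H, P, G, O, J]
Visit T → queue [S, R, N, H, P, G, O, J]
Visit S; enqueue F → queue [R, N, H, P, G, O, J, F]
Visit R → queue [N, H, P, G, O, J, F]
Visit N → queue [H, P, G, O, J, F]
Visit H → queue [P, G, O, J, F]
Visit P → queue [G, O, J, F]
Visit G → queue [O, J, F]
Visit O → queue [J, F]
Visit J → queue [F]
Visit F → queue []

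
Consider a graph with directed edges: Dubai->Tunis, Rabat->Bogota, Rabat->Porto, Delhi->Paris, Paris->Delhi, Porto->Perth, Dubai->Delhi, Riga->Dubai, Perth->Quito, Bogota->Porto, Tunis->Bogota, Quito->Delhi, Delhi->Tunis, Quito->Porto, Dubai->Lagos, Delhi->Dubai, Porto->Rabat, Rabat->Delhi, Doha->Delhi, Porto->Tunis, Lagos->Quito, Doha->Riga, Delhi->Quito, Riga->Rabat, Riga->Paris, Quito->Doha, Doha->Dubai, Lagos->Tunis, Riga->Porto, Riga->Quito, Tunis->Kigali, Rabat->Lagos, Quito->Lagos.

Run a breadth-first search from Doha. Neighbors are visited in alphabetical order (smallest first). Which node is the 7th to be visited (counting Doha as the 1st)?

Tunis

Visit Doha; enqueue Delhi, Dubai, Riga → queue [Delhi, Dubai, Riga]
Visit Delhi; enqueue Paris, Quito, Tunis → queue [Dubai, Riga, Paris, Quito, Tunis]
Visit Dubai; enqueue Lagos → queue [Riga, Paris, Quito, Tunis, Lagos]
Visit Riga; enqueue Porto, Rabat → queue [Paris, Quito, Tunis, Lagos, Porto, Rabat]
Visit Paris → queue [Quito, Tunis, Lagos, Porto, Rabat]
Visit Quito → queue [Tunis, Lagos, Porto, Rabat]
Visit Tunis; enqueue Bogota, Kigali → queue [Lagos, Porto, Rabat, Bogota, Kigali]
Visit Lagos → queue [Porto, Rabat, Bogota, Kigali]
Visit Porto; enqueue Perth → queue [Rabat, Bogota, Kigali, Perth]
Visit Rabat → queue [Bogota, Kigali, Perth]
Visit Bogota → queue [Kigali, Perth]
Visit Kigali → queue [Perth]
Visit Perth → queue []

Visit order: Doha, Delhi, Dubai, Riga, Paris, Quito, Tunis, Lagos, Porto, Rabat, Bogota, Kigali, Perth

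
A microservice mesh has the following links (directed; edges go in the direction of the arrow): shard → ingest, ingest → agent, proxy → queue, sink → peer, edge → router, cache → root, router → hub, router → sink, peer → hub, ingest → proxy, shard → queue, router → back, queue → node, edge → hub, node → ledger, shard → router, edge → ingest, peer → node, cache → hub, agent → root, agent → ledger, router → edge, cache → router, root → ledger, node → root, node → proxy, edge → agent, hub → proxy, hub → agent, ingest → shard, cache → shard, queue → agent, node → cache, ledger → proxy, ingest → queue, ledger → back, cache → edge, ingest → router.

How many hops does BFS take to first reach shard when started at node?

Level 0: node
Level 1: cache, ledger, proxy, root
Level 2: back, edge, hub, queue, router, shard
Level 3: agent, ingest, sink
Level 4: peer
shard first appears at level 2.

2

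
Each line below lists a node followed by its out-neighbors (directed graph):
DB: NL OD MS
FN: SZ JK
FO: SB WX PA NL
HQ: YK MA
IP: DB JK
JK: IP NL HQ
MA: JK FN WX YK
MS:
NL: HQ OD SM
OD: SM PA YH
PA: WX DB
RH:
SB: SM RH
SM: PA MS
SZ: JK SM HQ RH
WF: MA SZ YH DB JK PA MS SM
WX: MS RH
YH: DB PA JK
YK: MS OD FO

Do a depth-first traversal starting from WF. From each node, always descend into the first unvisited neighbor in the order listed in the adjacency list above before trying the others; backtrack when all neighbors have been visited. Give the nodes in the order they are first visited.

Visit WF
WF → MA
MA → JK
JK → IP
IP → DB
DB → NL
NL → HQ
HQ → YK
YK → MS
YK → OD
OD → SM
SM → PA
PA → WX
WX → RH
OD → YH
YK → FO
FO → SB
MA → FN
FN → SZ

WF MA JK IP DB NL HQ YK MS OD SM PA WX RH YH FO SB FN SZ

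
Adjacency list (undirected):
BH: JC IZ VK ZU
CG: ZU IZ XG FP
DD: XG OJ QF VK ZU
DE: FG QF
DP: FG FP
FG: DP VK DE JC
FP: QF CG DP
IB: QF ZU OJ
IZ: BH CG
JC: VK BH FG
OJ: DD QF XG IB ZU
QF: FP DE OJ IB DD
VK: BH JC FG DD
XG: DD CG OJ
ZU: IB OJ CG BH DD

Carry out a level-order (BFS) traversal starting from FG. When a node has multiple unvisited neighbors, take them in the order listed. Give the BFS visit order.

Visit FG; enqueue DP, VK, DE, JC → queue [DP, VK, DE, JC]
Visit DP; enqueue FP → queue [VK, DE, JC, FP]
Visit VK; enqueue BH, DD → queue [DE, JC, FP, BH, DD]
Visit DE; enqueue QF → queue [JC, FP, BH, DD, QF]
Visit JC → queue [FP, BH, DD, QF]
Visit FP; enqueue CG → queue [BH, DD, QF, CG]
Visit BH; enqueue IZ, ZU → queue [DD, QF, CG, IZ, ZU]
Visit DD; enqueue XG, OJ → queue [QF, CG, IZ, ZU, XG, OJ]
Visit QF; enqueue IB → queue [CG, IZ, ZU, XG, OJ, IB]
Visit CG → queue [IZ, ZU, XG, OJ, IB]
Visit IZ → queue [ZU, XG, OJ, IB]
Visit ZU → queue [XG, OJ, IB]
Visit XG → queue [OJ, IB]
Visit OJ → queue [IB]
Visit IB → queue []

FG DP VK DE JC FP BH DD QF CG IZ ZU XG OJ IB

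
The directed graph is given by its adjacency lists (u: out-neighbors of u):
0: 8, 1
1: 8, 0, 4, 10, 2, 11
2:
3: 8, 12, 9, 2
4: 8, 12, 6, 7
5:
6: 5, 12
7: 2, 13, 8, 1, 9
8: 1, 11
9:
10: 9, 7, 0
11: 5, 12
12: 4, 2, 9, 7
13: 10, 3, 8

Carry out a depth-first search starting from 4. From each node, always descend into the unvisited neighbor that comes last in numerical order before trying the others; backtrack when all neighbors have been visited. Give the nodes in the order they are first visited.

Visit 4
4 → 12
12 → 9
12 → 7
7 → 13
13 → 10
10 → 0
0 → 8
8 → 11
11 → 5
8 → 1
1 → 2
13 → 3
4 → 6

4 → 12 → 9 → 7 → 13 → 10 → 0 → 8 → 11 → 5 → 1 → 2 → 3 → 6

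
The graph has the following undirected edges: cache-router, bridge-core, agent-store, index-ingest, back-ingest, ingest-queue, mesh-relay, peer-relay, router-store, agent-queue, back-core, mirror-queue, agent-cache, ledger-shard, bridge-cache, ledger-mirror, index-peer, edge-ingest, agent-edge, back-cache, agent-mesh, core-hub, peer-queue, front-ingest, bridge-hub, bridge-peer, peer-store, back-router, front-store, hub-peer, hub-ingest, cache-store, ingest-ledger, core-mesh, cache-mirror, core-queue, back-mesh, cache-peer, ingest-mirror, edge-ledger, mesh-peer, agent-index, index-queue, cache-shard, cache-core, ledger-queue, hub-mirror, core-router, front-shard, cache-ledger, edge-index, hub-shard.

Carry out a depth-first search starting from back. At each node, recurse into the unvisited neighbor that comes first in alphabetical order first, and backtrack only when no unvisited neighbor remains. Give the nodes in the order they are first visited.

back, cache, agent, edge, index, ingest, front, shard, hub, bridge, core, mesh, peer, queue, ledger, mirror, relay, store, router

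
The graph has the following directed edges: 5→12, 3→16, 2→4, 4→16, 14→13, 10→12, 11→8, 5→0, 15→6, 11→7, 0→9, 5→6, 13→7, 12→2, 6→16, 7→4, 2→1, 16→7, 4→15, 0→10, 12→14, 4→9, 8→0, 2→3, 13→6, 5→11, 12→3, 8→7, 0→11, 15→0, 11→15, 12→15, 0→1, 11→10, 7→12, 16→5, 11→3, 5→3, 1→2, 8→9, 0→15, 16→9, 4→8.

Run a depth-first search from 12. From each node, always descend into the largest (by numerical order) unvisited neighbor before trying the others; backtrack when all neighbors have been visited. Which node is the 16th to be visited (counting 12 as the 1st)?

14

Visit 12
12 → 15
15 → 6
6 → 16
16 → 9
16 → 7
7 → 4
4 → 8
8 → 0
0 → 11
11 → 10
11 → 3
0 → 1
1 → 2
16 → 5
12 → 14
14 → 13

Visit order: 12, 15, 6, 16, 9, 7, 4, 8, 0, 11, 10, 3, 1, 2, 5, 14, 13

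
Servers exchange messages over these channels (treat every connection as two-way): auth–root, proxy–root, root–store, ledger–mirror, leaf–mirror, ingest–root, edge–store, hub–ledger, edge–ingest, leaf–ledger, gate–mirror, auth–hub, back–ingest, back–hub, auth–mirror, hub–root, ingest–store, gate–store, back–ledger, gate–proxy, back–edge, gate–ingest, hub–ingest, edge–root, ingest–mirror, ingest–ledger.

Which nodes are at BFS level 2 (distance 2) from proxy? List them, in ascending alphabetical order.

Level 0: proxy
Level 1: gate, root
Level 2: auth, edge, hub, ingest, mirror, store
Level 3: back, leaf, ledger

auth, edge, hub, ingest, mirror, store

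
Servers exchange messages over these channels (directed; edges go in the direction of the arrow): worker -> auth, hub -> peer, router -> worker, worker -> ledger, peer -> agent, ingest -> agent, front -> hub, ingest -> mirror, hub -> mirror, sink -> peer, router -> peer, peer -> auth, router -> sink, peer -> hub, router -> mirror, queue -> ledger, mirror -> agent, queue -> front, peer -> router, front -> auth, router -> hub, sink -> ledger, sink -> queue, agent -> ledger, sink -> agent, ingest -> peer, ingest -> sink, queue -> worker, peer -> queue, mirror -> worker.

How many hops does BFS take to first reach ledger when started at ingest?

2

Level 0: ingest
Level 1: agent, mirror, peer, sink
Level 2: auth, hub, ledger, queue, router, worker
Level 3: front
ledger first appears at level 2.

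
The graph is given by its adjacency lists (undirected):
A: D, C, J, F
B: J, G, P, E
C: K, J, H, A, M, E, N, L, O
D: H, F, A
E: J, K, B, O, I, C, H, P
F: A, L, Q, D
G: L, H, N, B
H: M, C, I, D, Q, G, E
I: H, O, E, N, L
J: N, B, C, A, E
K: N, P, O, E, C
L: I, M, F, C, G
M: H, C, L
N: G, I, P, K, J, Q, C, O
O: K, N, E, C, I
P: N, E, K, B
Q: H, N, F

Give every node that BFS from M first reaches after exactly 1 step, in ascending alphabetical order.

C, H, L

Level 0: M
Level 1: C, H, L
Level 2: A, D, E, F, G, I, J, K, N, O, Q
Level 3: B, P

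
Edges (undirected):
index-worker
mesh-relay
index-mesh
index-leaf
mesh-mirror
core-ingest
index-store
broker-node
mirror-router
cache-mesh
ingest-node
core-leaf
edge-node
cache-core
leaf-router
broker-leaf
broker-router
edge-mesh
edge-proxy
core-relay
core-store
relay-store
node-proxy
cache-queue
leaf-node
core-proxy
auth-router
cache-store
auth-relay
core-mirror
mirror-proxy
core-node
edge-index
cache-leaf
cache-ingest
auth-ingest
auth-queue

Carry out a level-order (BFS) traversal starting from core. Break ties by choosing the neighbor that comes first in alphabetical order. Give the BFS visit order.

Visit core; enqueue cache, ingest, leaf, mirror, node, proxy, relay, store → queue [cache, ingest, leaf, mirror, node, proxy, relay, store]
Visit cache; enqueue mesh, queue → queue [ingest, leaf, mirror, node, proxy, relay, store, mesh, queue]
Visit ingest; enqueue auth → queue [leaf, mirror, node, proxy, relay, store, mesh, queue, auth]
Visit leaf; enqueue broker, index, router → queue [mirror, node, proxy, relay, store, mesh, queue, auth, broker, index, router]
Visit mirror → queue [node, proxy, relay, store, mesh, queue, auth, broker, index, router]
Visit node; enqueue edge → queue [proxy, relay, store, mesh, queue, auth, broker, index, router, edge]
Visit proxy → queue [relay, store, mesh, queue, auth, broker, index, router, edge]
Visit relay → queue [store, mesh, queue, auth, broker, index, router, edge]
Visit store → queue [mesh, queue, auth, broker, index, router, edge]
Visit mesh → queue [queue, auth, broker, index, router, edge]
Visit queue → queue [auth, broker, index, router, edge]
Visit auth → queue [broker, index, router, edge]
Visit broker → queue [index, router, edge]
Visit index; enqueue worker → queue [router, edge, worker]
Visit router → queue [edge, worker]
Visit edge → queue [worker]
Visit worker → queue []

core cache ingest leaf mirror node proxy relay store mesh queue auth broker index router edge worker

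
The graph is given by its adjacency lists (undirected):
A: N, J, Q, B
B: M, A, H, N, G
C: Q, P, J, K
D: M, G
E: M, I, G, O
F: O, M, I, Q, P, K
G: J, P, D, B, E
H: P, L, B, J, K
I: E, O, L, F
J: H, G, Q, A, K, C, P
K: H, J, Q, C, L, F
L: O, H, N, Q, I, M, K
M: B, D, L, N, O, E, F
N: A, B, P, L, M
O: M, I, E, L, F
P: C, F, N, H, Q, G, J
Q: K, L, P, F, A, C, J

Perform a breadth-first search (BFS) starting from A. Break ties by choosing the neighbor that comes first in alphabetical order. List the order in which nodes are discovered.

Visit A; enqueue B, J, N, Q → queue [B, J, N, Q]
Visit B; enqueue G, H, M → queue [J, N, Q, G, H, M]
Visit J; enqueue C, K, P → queue [N, Q, G, H, M, C, K, P]
Visit N; enqueue L → queue [Q, G, H, M, C, K, P, L]
Visit Q; enqueue F → queue [G, H, M, C, K, P, L, F]
Visit G; enqueue D, E → queue [H, M, C, K, P, L, F, D, E]
Visit H → queue [M, C, K, P, L, F, D, E]
Visit M; enqueue O → queue [C, K, P, L, F, D, E, O]
Visit C → queue [K, P, L, F, D, E, O]
Visit K → queue [P, L, F, D, E, O]
Visit P → queue [L, F, D, E, O]
Visit L; enqueue I → queue [F, D, E, O, I]
Visit F → queue [D, E, O, I]
Visit D → queue [E, O, I]
Visit E → queue [O, I]
Visit O → queue [I]
Visit I → queue []

A -> B -> J -> N -> Q -> G -> H -> M -> C -> K -> P -> L -> F -> D -> E -> O -> I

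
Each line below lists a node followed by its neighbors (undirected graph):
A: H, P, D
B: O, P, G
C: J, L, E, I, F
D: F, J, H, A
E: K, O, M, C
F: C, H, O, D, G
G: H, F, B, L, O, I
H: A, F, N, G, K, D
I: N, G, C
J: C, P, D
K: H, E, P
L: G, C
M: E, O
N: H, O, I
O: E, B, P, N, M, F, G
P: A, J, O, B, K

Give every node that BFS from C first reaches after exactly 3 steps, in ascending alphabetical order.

A, B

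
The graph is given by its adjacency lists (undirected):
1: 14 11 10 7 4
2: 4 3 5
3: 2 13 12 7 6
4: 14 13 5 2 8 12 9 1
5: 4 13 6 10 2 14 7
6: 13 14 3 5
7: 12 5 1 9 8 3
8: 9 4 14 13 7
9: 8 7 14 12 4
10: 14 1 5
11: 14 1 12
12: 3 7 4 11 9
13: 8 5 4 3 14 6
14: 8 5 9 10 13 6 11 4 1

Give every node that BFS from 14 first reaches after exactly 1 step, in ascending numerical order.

Level 0: 14
Level 1: 1, 4, 5, 6, 8, 9, 10, 11, 13
Level 2: 2, 3, 7, 12

1, 4, 5, 6, 8, 9, 10, 11, 13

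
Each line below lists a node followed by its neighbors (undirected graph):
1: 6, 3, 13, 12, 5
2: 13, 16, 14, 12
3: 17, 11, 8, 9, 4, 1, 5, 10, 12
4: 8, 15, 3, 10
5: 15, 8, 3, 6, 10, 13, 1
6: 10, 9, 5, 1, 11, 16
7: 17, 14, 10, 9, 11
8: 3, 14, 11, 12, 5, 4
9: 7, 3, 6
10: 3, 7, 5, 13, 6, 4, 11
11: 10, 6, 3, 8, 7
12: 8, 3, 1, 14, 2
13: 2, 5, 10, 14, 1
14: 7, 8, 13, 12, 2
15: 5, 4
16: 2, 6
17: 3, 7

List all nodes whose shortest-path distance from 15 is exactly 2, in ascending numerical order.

1, 3, 6, 8, 10, 13

Level 0: 15
Level 1: 4, 5
Level 2: 1, 3, 6, 8, 10, 13
Level 3: 2, 7, 9, 11, 12, 14, 16, 17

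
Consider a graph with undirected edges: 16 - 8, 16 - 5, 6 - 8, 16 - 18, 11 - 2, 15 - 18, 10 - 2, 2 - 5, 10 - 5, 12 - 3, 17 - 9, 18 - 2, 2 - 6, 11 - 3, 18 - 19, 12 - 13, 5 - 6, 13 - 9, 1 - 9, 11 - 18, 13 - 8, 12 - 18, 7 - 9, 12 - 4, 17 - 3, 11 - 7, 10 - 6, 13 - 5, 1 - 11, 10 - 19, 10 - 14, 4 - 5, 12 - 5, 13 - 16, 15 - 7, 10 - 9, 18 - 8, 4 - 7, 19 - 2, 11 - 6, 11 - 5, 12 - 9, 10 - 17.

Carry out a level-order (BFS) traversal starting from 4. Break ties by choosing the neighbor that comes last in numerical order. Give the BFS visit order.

4 12 7 5 18 13 9 3 15 11 16 10 6 2 19 8 17 1 14

Visit 4; enqueue 12, 7, 5 → queue [12, 7, 5]
Visit 12; enqueue 18, 13, 9, 3 → queue [7, 5, 18, 13, 9, 3]
Visit 7; enqueue 15, 11 → queue [5, 18, 13, 9, 3, 15, 11]
Visit 5; enqueue 16, 10, 6, 2 → queue [18, 13, 9, 3, 15, 11, 16, 10, 6, 2]
Visit 18; enqueue 19, 8 → queue [13, 9, 3, 15, 11, 16, 10, 6, 2, 19, 8]
Visit 13 → queue [9, 3, 15, 11, 16, 10, 6, 2, 19, 8]
Visit 9; enqueue 17, 1 → queue [3, 15, 11, 16, 10, 6, 2, 19, 8, 17, 1]
Visit 3 → queue [15, 11, 16, 10, 6, 2, 19, 8, 17, 1]
Visit 15 → queue [11, 16, 10, 6, 2, 19, 8, 17, 1]
Visit 11 → queue [16, 10, 6, 2, 19, 8, 17, 1]
Visit 16 → queue [10, 6, 2, 19, 8, 17, 1]
Visit 10; enqueue 14 → queue [6, 2, 19, 8, 17, 1, 14]
Visit 6 → queue [2, 19, 8, 17, 1, 14]
Visit 2 → queue [19, 8, 17, 1, 14]
Visit 19 → queue [8, 17, 1, 14]
Visit 8 → queue [17, 1, 14]
Visit 17 → queue [1, 14]
Visit 1 → queue [14]
Visit 14 → queue []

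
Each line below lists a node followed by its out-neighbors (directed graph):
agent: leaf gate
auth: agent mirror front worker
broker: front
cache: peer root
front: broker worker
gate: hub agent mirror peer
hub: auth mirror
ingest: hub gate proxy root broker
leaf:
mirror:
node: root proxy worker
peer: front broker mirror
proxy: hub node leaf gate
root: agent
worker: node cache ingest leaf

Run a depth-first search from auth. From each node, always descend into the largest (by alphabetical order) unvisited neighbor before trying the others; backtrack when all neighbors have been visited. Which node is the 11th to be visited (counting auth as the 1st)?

broker

Visit auth
auth → worker
worker → node
node → root
root → agent
agent → leaf
agent → gate
gate → peer
peer → mirror
peer → front
front → broker
gate → hub
node → proxy
worker → ingest
worker → cache

Visit order: auth, worker, node, root, agent, leaf, gate, peer, mirror, front, broker, hub, proxy, ingest, cache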